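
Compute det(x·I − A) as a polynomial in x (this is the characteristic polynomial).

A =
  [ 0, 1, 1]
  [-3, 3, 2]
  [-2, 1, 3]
x^3 - 6*x^2 + 12*x - 8

Expanding det(x·I − A) (e.g. by cofactor expansion or by noting that A is similar to its Jordan form J, which has the same characteristic polynomial as A) gives
  χ_A(x) = x^3 - 6*x^2 + 12*x - 8
which factors as (x - 2)^3. The eigenvalues (with algebraic multiplicities) are λ = 2 with multiplicity 3.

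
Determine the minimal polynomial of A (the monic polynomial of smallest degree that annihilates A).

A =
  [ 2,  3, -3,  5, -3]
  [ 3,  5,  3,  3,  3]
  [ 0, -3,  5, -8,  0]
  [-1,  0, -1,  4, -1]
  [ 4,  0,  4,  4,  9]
x^3 - 15*x^2 + 75*x - 125

The characteristic polynomial is χ_A(x) = (x - 5)^5, so the eigenvalues are known. The minimal polynomial is
  m_A(x) = Π_λ (x − λ)^{k_λ}
where k_λ is the size of the *largest* Jordan block for λ (equivalently, the smallest k with (A − λI)^k v = 0 for every generalised eigenvector v of λ).

  λ = 5: largest Jordan block has size 3, contributing (x − 5)^3

So m_A(x) = (x - 5)^3 = x^3 - 15*x^2 + 75*x - 125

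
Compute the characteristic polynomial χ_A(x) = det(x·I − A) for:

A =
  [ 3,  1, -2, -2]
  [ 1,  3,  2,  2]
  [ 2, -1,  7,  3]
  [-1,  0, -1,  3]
x^4 - 16*x^3 + 96*x^2 - 256*x + 256

Expanding det(x·I − A) (e.g. by cofactor expansion or by noting that A is similar to its Jordan form J, which has the same characteristic polynomial as A) gives
  χ_A(x) = x^4 - 16*x^3 + 96*x^2 - 256*x + 256
which factors as (x - 4)^4. The eigenvalues (with algebraic multiplicities) are λ = 4 with multiplicity 4.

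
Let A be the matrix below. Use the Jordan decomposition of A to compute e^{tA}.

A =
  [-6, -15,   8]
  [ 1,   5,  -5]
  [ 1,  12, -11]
e^{tA} =
  [-3*t^2*exp(-4*t)/2 - 2*t*exp(-4*t) + exp(-4*t), -9*t^2*exp(-4*t)/2 - 15*t*exp(-4*t), 3*t^2*exp(-4*t)/2 + 8*t*exp(-4*t)]
  [t^2*exp(-4*t) + t*exp(-4*t), 3*t^2*exp(-4*t) + 9*t*exp(-4*t) + exp(-4*t), -t^2*exp(-4*t) - 5*t*exp(-4*t)]
  [3*t^2*exp(-4*t)/2 + t*exp(-4*t), 9*t^2*exp(-4*t)/2 + 12*t*exp(-4*t), -3*t^2*exp(-4*t)/2 - 7*t*exp(-4*t) + exp(-4*t)]

Strategy: write A = P · J · P⁻¹ where J is a Jordan canonical form, so e^{tA} = P · e^{tJ} · P⁻¹, and e^{tJ} can be computed block-by-block.

A has Jordan form
J =
  [-4,  1,  0]
  [ 0, -4,  1]
  [ 0,  0, -4]
(up to reordering of blocks).

Per-block formulas:
  For a 3×3 Jordan block J_3(-4): exp(t · J_3(-4)) = e^(-4t)·(I + t·N + (t^2/2)·N^2), where N is the 3×3 nilpotent shift.

After assembling e^{tJ} and conjugating by P, we get:

e^{tA} =
  [-3*t^2*exp(-4*t)/2 - 2*t*exp(-4*t) + exp(-4*t), -9*t^2*exp(-4*t)/2 - 15*t*exp(-4*t), 3*t^2*exp(-4*t)/2 + 8*t*exp(-4*t)]
  [t^2*exp(-4*t) + t*exp(-4*t), 3*t^2*exp(-4*t) + 9*t*exp(-4*t) + exp(-4*t), -t^2*exp(-4*t) - 5*t*exp(-4*t)]
  [3*t^2*exp(-4*t)/2 + t*exp(-4*t), 9*t^2*exp(-4*t)/2 + 12*t*exp(-4*t), -3*t^2*exp(-4*t)/2 - 7*t*exp(-4*t) + exp(-4*t)]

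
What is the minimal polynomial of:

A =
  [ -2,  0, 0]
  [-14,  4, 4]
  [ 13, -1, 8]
x^3 - 10*x^2 + 12*x + 72

The characteristic polynomial is χ_A(x) = (x - 6)^2*(x + 2), so the eigenvalues are known. The minimal polynomial is
  m_A(x) = Π_λ (x − λ)^{k_λ}
where k_λ is the size of the *largest* Jordan block for λ (equivalently, the smallest k with (A − λI)^k v = 0 for every generalised eigenvector v of λ).

  λ = -2: largest Jordan block has size 1, contributing (x + 2)
  λ = 6: largest Jordan block has size 2, contributing (x − 6)^2

So m_A(x) = (x - 6)^2*(x + 2) = x^3 - 10*x^2 + 12*x + 72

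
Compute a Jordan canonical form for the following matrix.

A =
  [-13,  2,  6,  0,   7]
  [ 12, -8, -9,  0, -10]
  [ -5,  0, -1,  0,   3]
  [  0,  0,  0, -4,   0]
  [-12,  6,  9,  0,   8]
J_3(-4) ⊕ J_1(-4) ⊕ J_1(-2)

The characteristic polynomial is
  det(x·I − A) = x^5 + 18*x^4 + 128*x^3 + 448*x^2 + 768*x + 512 = (x + 2)*(x + 4)^4

Eigenvalues and multiplicities (the geometric multiplicity of λ is n − rank(A − λI), which equals the number of Jordan blocks for λ):
  λ = -4: algebraic multiplicity = 4, geometric multiplicity = 2
  λ = -2: algebraic multiplicity = 1, geometric multiplicity = 1

Determining the block sizes for each eigenvalue:
  λ = -4: with am = 4 and gm = 2, the partition is not yet determined (e.g. several partitions of 4 into 2 parts exist). Let N = A − (-4)·I. Computing rank(N^1) = 3, rank(N^2) = 2, rank(N^3) = 1; the number of blocks of size ≥ j is rank(N^{j−1}) − rank(N^j), giving [2, 1, 1]. So we have 1 block(s) of size 3, 1 block(s) of size 1 → block sizes [3, 1]
  λ = -2: one block (gm = 1), so the single block has size am = 1 → block sizes [1]

Assembling the blocks gives a Jordan form
J =
  [-4,  1,  0,  0,  0]
  [ 0, -4,  1,  0,  0]
  [ 0,  0, -4,  0,  0]
  [ 0,  0,  0, -4,  0]
  [ 0,  0,  0,  0, -2]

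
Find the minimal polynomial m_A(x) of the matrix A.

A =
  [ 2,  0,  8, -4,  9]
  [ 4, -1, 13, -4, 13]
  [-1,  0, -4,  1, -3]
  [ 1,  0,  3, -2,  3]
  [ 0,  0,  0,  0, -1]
x^4 + 5*x^3 + 9*x^2 + 7*x + 2

The characteristic polynomial is χ_A(x) = (x + 1)^4*(x + 2), so the eigenvalues are known. The minimal polynomial is
  m_A(x) = Π_λ (x − λ)^{k_λ}
where k_λ is the size of the *largest* Jordan block for λ (equivalently, the smallest k with (A − λI)^k v = 0 for every generalised eigenvector v of λ).

  λ = -2: largest Jordan block has size 1, contributing (x + 2)
  λ = -1: largest Jordan block has size 3, contributing (x + 1)^3

So m_A(x) = (x + 1)^3*(x + 2) = x^4 + 5*x^3 + 9*x^2 + 7*x + 2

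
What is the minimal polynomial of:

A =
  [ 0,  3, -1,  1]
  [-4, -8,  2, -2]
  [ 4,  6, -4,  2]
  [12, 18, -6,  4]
x^2 + 4*x + 4

The characteristic polynomial is χ_A(x) = (x + 2)^4, so the eigenvalues are known. The minimal polynomial is
  m_A(x) = Π_λ (x − λ)^{k_λ}
where k_λ is the size of the *largest* Jordan block for λ (equivalently, the smallest k with (A − λI)^k v = 0 for every generalised eigenvector v of λ).

  λ = -2: largest Jordan block has size 2, contributing (x + 2)^2

So m_A(x) = (x + 2)^2 = x^2 + 4*x + 4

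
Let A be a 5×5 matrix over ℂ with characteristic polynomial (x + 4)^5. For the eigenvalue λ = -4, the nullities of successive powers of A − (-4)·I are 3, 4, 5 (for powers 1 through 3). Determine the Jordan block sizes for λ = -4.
Block sizes for λ = -4: [3, 1, 1]

From the dimensions of kernels of powers, the number of Jordan blocks of size at least j is d_j − d_{j−1} where d_j = dim ker(N^j) (with d_0 = 0). Computing the differences gives [3, 1, 1].
The number of blocks of size exactly k is (#blocks of size ≥ k) − (#blocks of size ≥ k + 1), so the partition is: 2 block(s) of size 1, 1 block(s) of size 3.
In nonincreasing order the block sizes are [3, 1, 1].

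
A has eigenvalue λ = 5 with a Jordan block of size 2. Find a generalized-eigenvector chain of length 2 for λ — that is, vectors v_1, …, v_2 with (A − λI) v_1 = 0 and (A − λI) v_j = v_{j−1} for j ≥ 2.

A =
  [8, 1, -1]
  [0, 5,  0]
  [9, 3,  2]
A Jordan chain for λ = 5 of length 2:
v_1 = (3, 0, 9)ᵀ
v_2 = (1, 0, 0)ᵀ

Let N = A − (5)·I. We want v_2 with N^2 v_2 = 0 but N^1 v_2 ≠ 0; then v_{j-1} := N · v_j for j = 2, …, 2.

Pick v_2 = (1, 0, 0)ᵀ.
Then v_1 = N · v_2 = (3, 0, 9)ᵀ.

Sanity check: (A − (5)·I) v_1 = (0, 0, 0)ᵀ = 0. ✓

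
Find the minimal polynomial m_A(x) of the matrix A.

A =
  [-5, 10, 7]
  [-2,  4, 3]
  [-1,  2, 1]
x^3

The characteristic polynomial is χ_A(x) = x^3, so the eigenvalues are known. The minimal polynomial is
  m_A(x) = Π_λ (x − λ)^{k_λ}
where k_λ is the size of the *largest* Jordan block for λ (equivalently, the smallest k with (A − λI)^k v = 0 for every generalised eigenvector v of λ).

  λ = 0: largest Jordan block has size 3, contributing (x − 0)^3

So m_A(x) = x^3 = x^3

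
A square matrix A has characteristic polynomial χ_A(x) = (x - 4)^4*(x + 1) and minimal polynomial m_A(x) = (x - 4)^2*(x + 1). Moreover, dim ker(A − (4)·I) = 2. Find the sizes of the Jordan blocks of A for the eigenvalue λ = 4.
Block sizes for λ = 4: [2, 2]

Step 1 — from the characteristic polynomial, algebraic multiplicity of λ = 4 is 4. From dim ker(A − (4)·I) = 2, there are exactly 2 Jordan blocks for λ = 4.
Step 2 — from the minimal polynomial, the factor (x − 4)^2 tells us the largest block for λ = 4 has size 2.
Step 3 — with total size 4, 2 blocks, and largest block 2, the block sizes (in nonincreasing order) are [2, 2].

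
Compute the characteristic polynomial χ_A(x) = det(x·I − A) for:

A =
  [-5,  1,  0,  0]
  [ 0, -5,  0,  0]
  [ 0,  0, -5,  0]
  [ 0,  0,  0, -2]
x^4 + 17*x^3 + 105*x^2 + 275*x + 250

Expanding det(x·I − A) (e.g. by cofactor expansion or by noting that A is similar to its Jordan form J, which has the same characteristic polynomial as A) gives
  χ_A(x) = x^4 + 17*x^3 + 105*x^2 + 275*x + 250
which factors as (x + 2)*(x + 5)^3. The eigenvalues (with algebraic multiplicities) are λ = -5 with multiplicity 3, λ = -2 with multiplicity 1.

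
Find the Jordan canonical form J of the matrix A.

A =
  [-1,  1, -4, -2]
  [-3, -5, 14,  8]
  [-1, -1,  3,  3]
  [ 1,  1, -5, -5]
J_2(-2) ⊕ J_2(-2)

The characteristic polynomial is
  det(x·I − A) = x^4 + 8*x^3 + 24*x^2 + 32*x + 16 = (x + 2)^4

Eigenvalues and multiplicities (the geometric multiplicity of λ is n − rank(A − λI), which equals the number of Jordan blocks for λ):
  λ = -2: algebraic multiplicity = 4, geometric multiplicity = 2

Determining the block sizes for each eigenvalue:
  λ = -2: with am = 4 and gm = 2, the partition is not yet determined (e.g. several partitions of 4 into 2 parts exist). Let N = A − (-2)·I. Computing rank(N^1) = 2, rank(N^2) = 0; the number of blocks of size ≥ j is rank(N^{j−1}) − rank(N^j), giving [2, 2]. So we have 2 block(s) of size 2 → block sizes [2, 2]

Assembling the blocks gives a Jordan form
J =
  [-2,  1,  0,  0]
  [ 0, -2,  0,  0]
  [ 0,  0, -2,  1]
  [ 0,  0,  0, -2]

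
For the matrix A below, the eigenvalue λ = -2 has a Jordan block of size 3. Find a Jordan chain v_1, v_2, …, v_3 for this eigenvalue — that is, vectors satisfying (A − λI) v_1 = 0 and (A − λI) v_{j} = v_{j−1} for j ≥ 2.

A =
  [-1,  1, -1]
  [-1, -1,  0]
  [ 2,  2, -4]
A Jordan chain for λ = -2 of length 3:
v_1 = (-2, -2, -4)ᵀ
v_2 = (1, -1, 2)ᵀ
v_3 = (1, 0, 0)ᵀ

Let N = A − (-2)·I. We want v_3 with N^3 v_3 = 0 but N^2 v_3 ≠ 0; then v_{j-1} := N · v_j for j = 3, …, 2.

Pick v_3 = (1, 0, 0)ᵀ.
Then v_2 = N · v_3 = (1, -1, 2)ᵀ.
Then v_1 = N · v_2 = (-2, -2, -4)ᵀ.

Sanity check: (A − (-2)·I) v_1 = (0, 0, 0)ᵀ = 0. ✓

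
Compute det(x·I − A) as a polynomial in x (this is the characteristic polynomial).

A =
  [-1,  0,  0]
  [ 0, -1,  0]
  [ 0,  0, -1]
x^3 + 3*x^2 + 3*x + 1

Expanding det(x·I − A) (e.g. by cofactor expansion or by noting that A is similar to its Jordan form J, which has the same characteristic polynomial as A) gives
  χ_A(x) = x^3 + 3*x^2 + 3*x + 1
which factors as (x + 1)^3. The eigenvalues (with algebraic multiplicities) are λ = -1 with multiplicity 3.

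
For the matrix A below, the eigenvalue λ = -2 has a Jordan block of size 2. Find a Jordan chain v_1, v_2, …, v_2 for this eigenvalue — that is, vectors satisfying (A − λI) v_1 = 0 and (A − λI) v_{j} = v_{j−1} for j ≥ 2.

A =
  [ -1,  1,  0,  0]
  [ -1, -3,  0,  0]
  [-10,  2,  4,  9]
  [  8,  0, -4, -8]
A Jordan chain for λ = -2 of length 2:
v_1 = (1, -1, -10, 8)ᵀ
v_2 = (1, 0, 0, 0)ᵀ

Let N = A − (-2)·I. We want v_2 with N^2 v_2 = 0 but N^1 v_2 ≠ 0; then v_{j-1} := N · v_j for j = 2, …, 2.

Pick v_2 = (1, 0, 0, 0)ᵀ.
Then v_1 = N · v_2 = (1, -1, -10, 8)ᵀ.

Sanity check: (A − (-2)·I) v_1 = (0, 0, 0, 0)ᵀ = 0. ✓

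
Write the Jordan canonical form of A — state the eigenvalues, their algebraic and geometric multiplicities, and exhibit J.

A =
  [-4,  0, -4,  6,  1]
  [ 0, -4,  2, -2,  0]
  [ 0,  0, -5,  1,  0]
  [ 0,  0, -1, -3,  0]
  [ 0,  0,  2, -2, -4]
J_2(-4) ⊕ J_2(-4) ⊕ J_1(-4)

The characteristic polynomial is
  det(x·I − A) = x^5 + 20*x^4 + 160*x^3 + 640*x^2 + 1280*x + 1024 = (x + 4)^5

Eigenvalues and multiplicities (the geometric multiplicity of λ is n − rank(A − λI), which equals the number of Jordan blocks for λ):
  λ = -4: algebraic multiplicity = 5, geometric multiplicity = 3

Determining the block sizes for each eigenvalue:
  λ = -4: with am = 5 and gm = 3, the partition is not yet determined (e.g. several partitions of 5 into 3 parts exist). Let N = A − (-4)·I. Computing rank(N^1) = 2, rank(N^2) = 0; the number of blocks of size ≥ j is rank(N^{j−1}) − rank(N^j), giving [3, 2]. So we have 2 block(s) of size 2, 1 block(s) of size 1 → block sizes [2, 2, 1]

Assembling the blocks gives a Jordan form
J =
  [-4,  1,  0,  0,  0]
  [ 0, -4,  0,  0,  0]
  [ 0,  0, -4,  1,  0]
  [ 0,  0,  0, -4,  0]
  [ 0,  0,  0,  0, -4]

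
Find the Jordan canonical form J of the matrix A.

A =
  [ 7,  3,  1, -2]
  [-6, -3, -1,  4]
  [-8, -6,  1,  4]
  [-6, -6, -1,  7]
J_3(3) ⊕ J_1(3)

The characteristic polynomial is
  det(x·I − A) = x^4 - 12*x^3 + 54*x^2 - 108*x + 81 = (x - 3)^4

Eigenvalues and multiplicities (the geometric multiplicity of λ is n − rank(A − λI), which equals the number of Jordan blocks for λ):
  λ = 3: algebraic multiplicity = 4, geometric multiplicity = 2

Determining the block sizes for each eigenvalue:
  λ = 3: with am = 4 and gm = 2, the partition is not yet determined (e.g. several partitions of 4 into 2 parts exist). Let N = A − (3)·I. Computing rank(N^1) = 2, rank(N^2) = 1, rank(N^3) = 0; the number of blocks of size ≥ j is rank(N^{j−1}) − rank(N^j), giving [2, 1, 1]. So we have 1 block(s) of size 3, 1 block(s) of size 1 → block sizes [3, 1]

Assembling the blocks gives a Jordan form
J =
  [3, 1, 0, 0]
  [0, 3, 1, 0]
  [0, 0, 3, 0]
  [0, 0, 0, 3]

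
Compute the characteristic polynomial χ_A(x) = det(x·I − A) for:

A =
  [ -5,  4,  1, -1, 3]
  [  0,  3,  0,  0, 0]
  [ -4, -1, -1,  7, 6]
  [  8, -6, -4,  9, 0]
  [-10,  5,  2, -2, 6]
x^5 - 12*x^4 + 54*x^3 - 108*x^2 + 81*x

Expanding det(x·I − A) (e.g. by cofactor expansion or by noting that A is similar to its Jordan form J, which has the same characteristic polynomial as A) gives
  χ_A(x) = x^5 - 12*x^4 + 54*x^3 - 108*x^2 + 81*x
which factors as x*(x - 3)^4. The eigenvalues (with algebraic multiplicities) are λ = 0 with multiplicity 1, λ = 3 with multiplicity 4.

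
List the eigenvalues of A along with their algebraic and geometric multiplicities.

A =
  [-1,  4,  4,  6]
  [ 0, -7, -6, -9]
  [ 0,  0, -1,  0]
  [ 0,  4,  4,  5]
λ = -1: alg = 4, geom = 3

Step 1 — factor the characteristic polynomial to read off the algebraic multiplicities:
  χ_A(x) = (x + 1)^4

Step 2 — compute geometric multiplicities via the rank-nullity identity g(λ) = n − rank(A − λI):
  rank(A − (-1)·I) = 1, so dim ker(A − (-1)·I) = n − 1 = 3

Summary:
  λ = -1: algebraic multiplicity = 4, geometric multiplicity = 3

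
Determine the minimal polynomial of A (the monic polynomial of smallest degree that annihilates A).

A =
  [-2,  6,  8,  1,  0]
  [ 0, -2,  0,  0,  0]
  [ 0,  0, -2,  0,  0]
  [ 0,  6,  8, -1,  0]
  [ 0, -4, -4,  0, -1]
x^2 + 3*x + 2

The characteristic polynomial is χ_A(x) = (x + 1)^2*(x + 2)^3, so the eigenvalues are known. The minimal polynomial is
  m_A(x) = Π_λ (x − λ)^{k_λ}
where k_λ is the size of the *largest* Jordan block for λ (equivalently, the smallest k with (A − λI)^k v = 0 for every generalised eigenvector v of λ).

  λ = -2: largest Jordan block has size 1, contributing (x + 2)
  λ = -1: largest Jordan block has size 1, contributing (x + 1)

So m_A(x) = (x + 1)*(x + 2) = x^2 + 3*x + 2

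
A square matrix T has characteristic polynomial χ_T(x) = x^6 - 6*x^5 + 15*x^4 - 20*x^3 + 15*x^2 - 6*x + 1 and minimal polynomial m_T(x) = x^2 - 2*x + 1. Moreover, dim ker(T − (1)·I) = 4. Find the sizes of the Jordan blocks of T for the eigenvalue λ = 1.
Block sizes for λ = 1: [2, 2, 1, 1]

Step 1 — from the characteristic polynomial, algebraic multiplicity of λ = 1 is 6. From dim ker(T − (1)·I) = 4, there are exactly 4 Jordan blocks for λ = 1.
Step 2 — from the minimal polynomial, the factor (x − 1)^2 tells us the largest block for λ = 1 has size 2.
Step 3 — with total size 6, 4 blocks, and largest block 2, the block sizes (in nonincreasing order) are [2, 2, 1, 1].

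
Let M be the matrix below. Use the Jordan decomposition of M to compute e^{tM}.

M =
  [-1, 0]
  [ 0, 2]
e^{tM} =
  [exp(-t), 0]
  [0, exp(2*t)]

Strategy: write M = P · J · P⁻¹ where J is a Jordan canonical form, so e^{tM} = P · e^{tJ} · P⁻¹, and e^{tJ} can be computed block-by-block.

M has Jordan form
J =
  [-1, 0]
  [ 0, 2]
(up to reordering of blocks).

Per-block formulas:
  For a 1×1 block at λ = 2: exp(t · [2]) = [e^(2t)].
  For a 1×1 block at λ = -1: exp(t · [-1]) = [e^(-1t)].

After assembling e^{tJ} and conjugating by P, we get:

e^{tM} =
  [exp(-t), 0]
  [0, exp(2*t)]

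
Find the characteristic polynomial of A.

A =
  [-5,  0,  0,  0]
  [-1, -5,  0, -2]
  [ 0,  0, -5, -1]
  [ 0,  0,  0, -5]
x^4 + 20*x^3 + 150*x^2 + 500*x + 625

Expanding det(x·I − A) (e.g. by cofactor expansion or by noting that A is similar to its Jordan form J, which has the same characteristic polynomial as A) gives
  χ_A(x) = x^4 + 20*x^3 + 150*x^2 + 500*x + 625
which factors as (x + 5)^4. The eigenvalues (with algebraic multiplicities) are λ = -5 with multiplicity 4.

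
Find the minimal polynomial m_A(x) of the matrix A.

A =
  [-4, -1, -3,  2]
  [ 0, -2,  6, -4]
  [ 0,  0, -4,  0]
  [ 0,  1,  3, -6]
x^2 + 8*x + 16

The characteristic polynomial is χ_A(x) = (x + 4)^4, so the eigenvalues are known. The minimal polynomial is
  m_A(x) = Π_λ (x − λ)^{k_λ}
where k_λ is the size of the *largest* Jordan block for λ (equivalently, the smallest k with (A − λI)^k v = 0 for every generalised eigenvector v of λ).

  λ = -4: largest Jordan block has size 2, contributing (x + 4)^2

So m_A(x) = (x + 4)^2 = x^2 + 8*x + 16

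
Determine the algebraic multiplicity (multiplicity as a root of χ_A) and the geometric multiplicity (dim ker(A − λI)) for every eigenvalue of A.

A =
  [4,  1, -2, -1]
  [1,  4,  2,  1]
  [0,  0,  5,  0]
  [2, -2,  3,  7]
λ = 5: alg = 4, geom = 2

Step 1 — factor the characteristic polynomial to read off the algebraic multiplicities:
  χ_A(x) = (x - 5)^4

Step 2 — compute geometric multiplicities via the rank-nullity identity g(λ) = n − rank(A − λI):
  rank(A − (5)·I) = 2, so dim ker(A − (5)·I) = n − 2 = 2

Summary:
  λ = 5: algebraic multiplicity = 4, geometric multiplicity = 2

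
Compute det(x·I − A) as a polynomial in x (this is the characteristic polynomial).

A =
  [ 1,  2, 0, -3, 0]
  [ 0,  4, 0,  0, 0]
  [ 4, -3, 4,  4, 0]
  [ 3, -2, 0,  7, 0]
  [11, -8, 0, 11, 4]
x^5 - 20*x^4 + 160*x^3 - 640*x^2 + 1280*x - 1024

Expanding det(x·I − A) (e.g. by cofactor expansion or by noting that A is similar to its Jordan form J, which has the same characteristic polynomial as A) gives
  χ_A(x) = x^5 - 20*x^4 + 160*x^3 - 640*x^2 + 1280*x - 1024
which factors as (x - 4)^5. The eigenvalues (with algebraic multiplicities) are λ = 4 with multiplicity 5.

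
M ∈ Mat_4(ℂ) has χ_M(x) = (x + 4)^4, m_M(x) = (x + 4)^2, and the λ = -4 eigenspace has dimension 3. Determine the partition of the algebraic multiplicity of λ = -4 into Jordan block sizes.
Block sizes for λ = -4: [2, 1, 1]

Step 1 — from the characteristic polynomial, algebraic multiplicity of λ = -4 is 4. From dim ker(M − (-4)·I) = 3, there are exactly 3 Jordan blocks for λ = -4.
Step 2 — from the minimal polynomial, the factor (x + 4)^2 tells us the largest block for λ = -4 has size 2.
Step 3 — with total size 4, 3 blocks, and largest block 2, the block sizes (in nonincreasing order) are [2, 1, 1].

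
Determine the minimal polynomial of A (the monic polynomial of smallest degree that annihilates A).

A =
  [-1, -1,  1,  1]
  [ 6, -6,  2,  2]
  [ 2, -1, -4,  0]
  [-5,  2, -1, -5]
x^2 + 8*x + 16

The characteristic polynomial is χ_A(x) = (x + 4)^4, so the eigenvalues are known. The minimal polynomial is
  m_A(x) = Π_λ (x − λ)^{k_λ}
where k_λ is the size of the *largest* Jordan block for λ (equivalently, the smallest k with (A − λI)^k v = 0 for every generalised eigenvector v of λ).

  λ = -4: largest Jordan block has size 2, contributing (x + 4)^2

So m_A(x) = (x + 4)^2 = x^2 + 8*x + 16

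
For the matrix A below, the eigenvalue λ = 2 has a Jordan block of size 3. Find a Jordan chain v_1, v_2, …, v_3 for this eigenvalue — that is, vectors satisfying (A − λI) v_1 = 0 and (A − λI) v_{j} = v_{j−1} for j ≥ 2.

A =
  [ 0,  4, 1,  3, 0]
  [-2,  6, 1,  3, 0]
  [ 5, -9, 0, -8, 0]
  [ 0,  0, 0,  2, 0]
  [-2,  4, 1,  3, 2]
A Jordan chain for λ = 2 of length 3:
v_1 = (1, 1, -2, 0, 1)ᵀ
v_2 = (-2, -2, 5, 0, -2)ᵀ
v_3 = (1, 0, 0, 0, 0)ᵀ

Let N = A − (2)·I. We want v_3 with N^3 v_3 = 0 but N^2 v_3 ≠ 0; then v_{j-1} := N · v_j for j = 3, …, 2.

Pick v_3 = (1, 0, 0, 0, 0)ᵀ.
Then v_2 = N · v_3 = (-2, -2, 5, 0, -2)ᵀ.
Then v_1 = N · v_2 = (1, 1, -2, 0, 1)ᵀ.

Sanity check: (A − (2)·I) v_1 = (0, 0, 0, 0, 0)ᵀ = 0. ✓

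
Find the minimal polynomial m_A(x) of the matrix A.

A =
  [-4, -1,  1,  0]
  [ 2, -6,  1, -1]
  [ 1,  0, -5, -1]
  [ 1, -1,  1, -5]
x^2 + 10*x + 25

The characteristic polynomial is χ_A(x) = (x + 5)^4, so the eigenvalues are known. The minimal polynomial is
  m_A(x) = Π_λ (x − λ)^{k_λ}
where k_λ is the size of the *largest* Jordan block for λ (equivalently, the smallest k with (A − λI)^k v = 0 for every generalised eigenvector v of λ).

  λ = -5: largest Jordan block has size 2, contributing (x + 5)^2

So m_A(x) = (x + 5)^2 = x^2 + 10*x + 25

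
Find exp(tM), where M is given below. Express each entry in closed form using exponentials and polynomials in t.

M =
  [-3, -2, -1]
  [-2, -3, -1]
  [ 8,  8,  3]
e^{tM} =
  [-2*t*exp(-t) + exp(-t), -2*t*exp(-t), -t*exp(-t)]
  [-2*t*exp(-t), -2*t*exp(-t) + exp(-t), -t*exp(-t)]
  [8*t*exp(-t), 8*t*exp(-t), 4*t*exp(-t) + exp(-t)]

Strategy: write M = P · J · P⁻¹ where J is a Jordan canonical form, so e^{tM} = P · e^{tJ} · P⁻¹, and e^{tJ} can be computed block-by-block.

M has Jordan form
J =
  [-1,  1,  0]
  [ 0, -1,  0]
  [ 0,  0, -1]
(up to reordering of blocks).

Per-block formulas:
  For a 1×1 block at λ = -1: exp(t · [-1]) = [e^(-1t)].
  For a 2×2 Jordan block J_2(-1): exp(t · J_2(-1)) = e^(-1t)·(I + t·N), where N is the 2×2 nilpotent shift.

After assembling e^{tJ} and conjugating by P, we get:

e^{tM} =
  [-2*t*exp(-t) + exp(-t), -2*t*exp(-t), -t*exp(-t)]
  [-2*t*exp(-t), -2*t*exp(-t) + exp(-t), -t*exp(-t)]
  [8*t*exp(-t), 8*t*exp(-t), 4*t*exp(-t) + exp(-t)]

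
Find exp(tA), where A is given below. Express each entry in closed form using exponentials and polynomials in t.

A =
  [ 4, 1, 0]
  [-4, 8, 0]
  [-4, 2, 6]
e^{tA} =
  [-2*t*exp(6*t) + exp(6*t), t*exp(6*t), 0]
  [-4*t*exp(6*t), 2*t*exp(6*t) + exp(6*t), 0]
  [-4*t*exp(6*t), 2*t*exp(6*t), exp(6*t)]

Strategy: write A = P · J · P⁻¹ where J is a Jordan canonical form, so e^{tA} = P · e^{tJ} · P⁻¹, and e^{tJ} can be computed block-by-block.

A has Jordan form
J =
  [6, 1, 0]
  [0, 6, 0]
  [0, 0, 6]
(up to reordering of blocks).

Per-block formulas:
  For a 2×2 Jordan block J_2(6): exp(t · J_2(6)) = e^(6t)·(I + t·N), where N is the 2×2 nilpotent shift.
  For a 1×1 block at λ = 6: exp(t · [6]) = [e^(6t)].

After assembling e^{tJ} and conjugating by P, we get:

e^{tA} =
  [-2*t*exp(6*t) + exp(6*t), t*exp(6*t), 0]
  [-4*t*exp(6*t), 2*t*exp(6*t) + exp(6*t), 0]
  [-4*t*exp(6*t), 2*t*exp(6*t), exp(6*t)]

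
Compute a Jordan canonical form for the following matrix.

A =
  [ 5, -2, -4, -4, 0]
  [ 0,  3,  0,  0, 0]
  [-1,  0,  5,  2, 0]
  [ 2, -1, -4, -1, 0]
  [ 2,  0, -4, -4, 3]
J_2(3) ⊕ J_2(3) ⊕ J_1(3)

The characteristic polynomial is
  det(x·I − A) = x^5 - 15*x^4 + 90*x^3 - 270*x^2 + 405*x - 243 = (x - 3)^5

Eigenvalues and multiplicities (the geometric multiplicity of λ is n − rank(A − λI), which equals the number of Jordan blocks for λ):
  λ = 3: algebraic multiplicity = 5, geometric multiplicity = 3

Determining the block sizes for each eigenvalue:
  λ = 3: with am = 5 and gm = 3, the partition is not yet determined (e.g. several partitions of 5 into 3 parts exist). Let N = A − (3)·I. Computing rank(N^1) = 2, rank(N^2) = 0; the number of blocks of size ≥ j is rank(N^{j−1}) − rank(N^j), giving [3, 2]. So we have 2 block(s) of size 2, 1 block(s) of size 1 → block sizes [2, 2, 1]

Assembling the blocks gives a Jordan form
J =
  [3, 1, 0, 0, 0]
  [0, 3, 0, 0, 0]
  [0, 0, 3, 1, 0]
  [0, 0, 0, 3, 0]
  [0, 0, 0, 0, 3]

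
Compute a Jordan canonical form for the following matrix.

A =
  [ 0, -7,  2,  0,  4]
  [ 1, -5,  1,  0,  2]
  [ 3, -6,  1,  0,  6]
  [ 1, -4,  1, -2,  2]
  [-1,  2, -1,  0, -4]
J_3(-2) ⊕ J_1(-2) ⊕ J_1(-2)

The characteristic polynomial is
  det(x·I − A) = x^5 + 10*x^4 + 40*x^3 + 80*x^2 + 80*x + 32 = (x + 2)^5

Eigenvalues and multiplicities (the geometric multiplicity of λ is n − rank(A − λI), which equals the number of Jordan blocks for λ):
  λ = -2: algebraic multiplicity = 5, geometric multiplicity = 3

Determining the block sizes for each eigenvalue:
  λ = -2: with am = 5 and gm = 3, the partition is not yet determined (e.g. several partitions of 5 into 3 parts exist). Let N = A − (-2)·I. Computing rank(N^1) = 2, rank(N^2) = 1, rank(N^3) = 0; the number of blocks of size ≥ j is rank(N^{j−1}) − rank(N^j), giving [3, 1, 1]. So we have 1 block(s) of size 3, 2 block(s) of size 1 → block sizes [3, 1, 1]

Assembling the blocks gives a Jordan form
J =
  [-2,  1,  0,  0,  0]
  [ 0, -2,  1,  0,  0]
  [ 0,  0, -2,  0,  0]
  [ 0,  0,  0, -2,  0]
  [ 0,  0,  0,  0, -2]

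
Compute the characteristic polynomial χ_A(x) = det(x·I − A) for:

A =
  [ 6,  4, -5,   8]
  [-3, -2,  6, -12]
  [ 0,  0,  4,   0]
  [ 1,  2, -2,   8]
x^4 - 16*x^3 + 96*x^2 - 256*x + 256

Expanding det(x·I − A) (e.g. by cofactor expansion or by noting that A is similar to its Jordan form J, which has the same characteristic polynomial as A) gives
  χ_A(x) = x^4 - 16*x^3 + 96*x^2 - 256*x + 256
which factors as (x - 4)^4. The eigenvalues (with algebraic multiplicities) are λ = 4 with multiplicity 4.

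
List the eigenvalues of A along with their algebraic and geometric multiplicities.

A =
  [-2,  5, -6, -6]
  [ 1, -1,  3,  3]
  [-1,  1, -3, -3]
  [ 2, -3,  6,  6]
λ = 0: alg = 4, geom = 2

Step 1 — factor the characteristic polynomial to read off the algebraic multiplicities:
  χ_A(x) = x^4

Step 2 — compute geometric multiplicities via the rank-nullity identity g(λ) = n − rank(A − λI):
  rank(A − (0)·I) = 2, so dim ker(A − (0)·I) = n − 2 = 2

Summary:
  λ = 0: algebraic multiplicity = 4, geometric multiplicity = 2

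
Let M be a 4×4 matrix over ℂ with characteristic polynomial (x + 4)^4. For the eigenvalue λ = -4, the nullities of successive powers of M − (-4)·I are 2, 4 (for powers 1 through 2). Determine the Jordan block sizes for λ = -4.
Block sizes for λ = -4: [2, 2]

From the dimensions of kernels of powers, the number of Jordan blocks of size at least j is d_j − d_{j−1} where d_j = dim ker(N^j) (with d_0 = 0). Computing the differences gives [2, 2].
The number of blocks of size exactly k is (#blocks of size ≥ k) − (#blocks of size ≥ k + 1), so the partition is: 2 block(s) of size 2.
In nonincreasing order the block sizes are [2, 2].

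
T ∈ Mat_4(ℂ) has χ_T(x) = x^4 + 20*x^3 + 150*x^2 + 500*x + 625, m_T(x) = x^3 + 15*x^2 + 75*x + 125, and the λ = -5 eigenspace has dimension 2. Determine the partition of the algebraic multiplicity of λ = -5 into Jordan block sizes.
Block sizes for λ = -5: [3, 1]

Step 1 — from the characteristic polynomial, algebraic multiplicity of λ = -5 is 4. From dim ker(T − (-5)·I) = 2, there are exactly 2 Jordan blocks for λ = -5.
Step 2 — from the minimal polynomial, the factor (x + 5)^3 tells us the largest block for λ = -5 has size 3.
Step 3 — with total size 4, 2 blocks, and largest block 3, the block sizes (in nonincreasing order) are [3, 1].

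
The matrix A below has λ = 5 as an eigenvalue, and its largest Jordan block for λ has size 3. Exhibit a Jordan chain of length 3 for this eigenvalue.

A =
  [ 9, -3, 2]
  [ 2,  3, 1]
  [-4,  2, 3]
A Jordan chain for λ = 5 of length 3:
v_1 = (2, 0, -4)ᵀ
v_2 = (4, 2, -4)ᵀ
v_3 = (1, 0, 0)ᵀ

Let N = A − (5)·I. We want v_3 with N^3 v_3 = 0 but N^2 v_3 ≠ 0; then v_{j-1} := N · v_j for j = 3, …, 2.

Pick v_3 = (1, 0, 0)ᵀ.
Then v_2 = N · v_3 = (4, 2, -4)ᵀ.
Then v_1 = N · v_2 = (2, 0, -4)ᵀ.

Sanity check: (A − (5)·I) v_1 = (0, 0, 0)ᵀ = 0. ✓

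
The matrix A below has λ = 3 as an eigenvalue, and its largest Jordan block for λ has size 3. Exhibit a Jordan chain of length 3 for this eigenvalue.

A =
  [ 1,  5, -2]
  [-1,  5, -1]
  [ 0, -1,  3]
A Jordan chain for λ = 3 of length 3:
v_1 = (-1, 0, 1)ᵀ
v_2 = (-2, -1, 0)ᵀ
v_3 = (1, 0, 0)ᵀ

Let N = A − (3)·I. We want v_3 with N^3 v_3 = 0 but N^2 v_3 ≠ 0; then v_{j-1} := N · v_j for j = 3, …, 2.

Pick v_3 = (1, 0, 0)ᵀ.
Then v_2 = N · v_3 = (-2, -1, 0)ᵀ.
Then v_1 = N · v_2 = (-1, 0, 1)ᵀ.

Sanity check: (A − (3)·I) v_1 = (0, 0, 0)ᵀ = 0. ✓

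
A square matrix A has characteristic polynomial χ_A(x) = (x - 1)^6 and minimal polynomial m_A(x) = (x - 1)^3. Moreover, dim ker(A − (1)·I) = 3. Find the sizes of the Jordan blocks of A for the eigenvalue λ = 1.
Block sizes for λ = 1: [3, 2, 1]

Step 1 — from the characteristic polynomial, algebraic multiplicity of λ = 1 is 6. From dim ker(A − (1)·I) = 3, there are exactly 3 Jordan blocks for λ = 1.
Step 2 — from the minimal polynomial, the factor (x − 1)^3 tells us the largest block for λ = 1 has size 3.
Step 3 — with total size 6, 3 blocks, and largest block 3, the block sizes (in nonincreasing order) are [3, 2, 1].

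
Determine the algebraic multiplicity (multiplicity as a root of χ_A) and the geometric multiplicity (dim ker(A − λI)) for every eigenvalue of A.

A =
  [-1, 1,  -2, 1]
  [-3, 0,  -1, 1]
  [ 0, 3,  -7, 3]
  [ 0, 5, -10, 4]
λ = -1: alg = 4, geom = 2

Step 1 — factor the characteristic polynomial to read off the algebraic multiplicities:
  χ_A(x) = (x + 1)^4

Step 2 — compute geometric multiplicities via the rank-nullity identity g(λ) = n − rank(A − λI):
  rank(A − (-1)·I) = 2, so dim ker(A − (-1)·I) = n − 2 = 2

Summary:
  λ = -1: algebraic multiplicity = 4, geometric multiplicity = 2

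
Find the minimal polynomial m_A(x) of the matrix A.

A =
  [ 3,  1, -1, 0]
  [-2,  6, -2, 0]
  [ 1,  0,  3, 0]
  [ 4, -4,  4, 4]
x^3 - 12*x^2 + 48*x - 64

The characteristic polynomial is χ_A(x) = (x - 4)^4, so the eigenvalues are known. The minimal polynomial is
  m_A(x) = Π_λ (x − λ)^{k_λ}
where k_λ is the size of the *largest* Jordan block for λ (equivalently, the smallest k with (A − λI)^k v = 0 for every generalised eigenvector v of λ).

  λ = 4: largest Jordan block has size 3, contributing (x − 4)^3

So m_A(x) = (x - 4)^3 = x^3 - 12*x^2 + 48*x - 64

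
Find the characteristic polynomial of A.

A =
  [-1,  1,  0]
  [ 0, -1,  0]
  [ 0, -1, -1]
x^3 + 3*x^2 + 3*x + 1

Expanding det(x·I − A) (e.g. by cofactor expansion or by noting that A is similar to its Jordan form J, which has the same characteristic polynomial as A) gives
  χ_A(x) = x^3 + 3*x^2 + 3*x + 1
which factors as (x + 1)^3. The eigenvalues (with algebraic multiplicities) are λ = -1 with multiplicity 3.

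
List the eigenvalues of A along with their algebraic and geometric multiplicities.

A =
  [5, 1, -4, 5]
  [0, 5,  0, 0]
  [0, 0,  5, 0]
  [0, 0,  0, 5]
λ = 5: alg = 4, geom = 3

Step 1 — factor the characteristic polynomial to read off the algebraic multiplicities:
  χ_A(x) = (x - 5)^4

Step 2 — compute geometric multiplicities via the rank-nullity identity g(λ) = n − rank(A − λI):
  rank(A − (5)·I) = 1, so dim ker(A − (5)·I) = n − 1 = 3

Summary:
  λ = 5: algebraic multiplicity = 4, geometric multiplicity = 3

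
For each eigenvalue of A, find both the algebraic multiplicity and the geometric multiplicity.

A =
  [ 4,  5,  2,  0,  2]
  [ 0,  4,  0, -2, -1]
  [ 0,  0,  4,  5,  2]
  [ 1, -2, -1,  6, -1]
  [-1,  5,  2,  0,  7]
λ = 5: alg = 5, geom = 2

Step 1 — factor the characteristic polynomial to read off the algebraic multiplicities:
  χ_A(x) = (x - 5)^5

Step 2 — compute geometric multiplicities via the rank-nullity identity g(λ) = n − rank(A − λI):
  rank(A − (5)·I) = 3, so dim ker(A − (5)·I) = n − 3 = 2

Summary:
  λ = 5: algebraic multiplicity = 5, geometric multiplicity = 2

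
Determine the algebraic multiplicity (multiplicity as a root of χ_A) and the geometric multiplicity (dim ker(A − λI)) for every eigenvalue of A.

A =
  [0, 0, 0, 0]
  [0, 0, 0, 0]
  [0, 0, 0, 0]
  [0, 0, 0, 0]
λ = 0: alg = 4, geom = 4

Step 1 — factor the characteristic polynomial to read off the algebraic multiplicities:
  χ_A(x) = x^4

Step 2 — compute geometric multiplicities via the rank-nullity identity g(λ) = n − rank(A − λI):
  rank(A − (0)·I) = 0, so dim ker(A − (0)·I) = n − 0 = 4

Summary:
  λ = 0: algebraic multiplicity = 4, geometric multiplicity = 4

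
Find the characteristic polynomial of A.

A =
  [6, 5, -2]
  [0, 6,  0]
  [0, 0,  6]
x^3 - 18*x^2 + 108*x - 216

Expanding det(x·I − A) (e.g. by cofactor expansion or by noting that A is similar to its Jordan form J, which has the same characteristic polynomial as A) gives
  χ_A(x) = x^3 - 18*x^2 + 108*x - 216
which factors as (x - 6)^3. The eigenvalues (with algebraic multiplicities) are λ = 6 with multiplicity 3.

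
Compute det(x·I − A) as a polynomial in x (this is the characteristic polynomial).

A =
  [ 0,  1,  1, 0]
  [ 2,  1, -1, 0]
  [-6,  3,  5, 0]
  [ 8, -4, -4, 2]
x^4 - 8*x^3 + 24*x^2 - 32*x + 16

Expanding det(x·I − A) (e.g. by cofactor expansion or by noting that A is similar to its Jordan form J, which has the same characteristic polynomial as A) gives
  χ_A(x) = x^4 - 8*x^3 + 24*x^2 - 32*x + 16
which factors as (x - 2)^4. The eigenvalues (with algebraic multiplicities) are λ = 2 with multiplicity 4.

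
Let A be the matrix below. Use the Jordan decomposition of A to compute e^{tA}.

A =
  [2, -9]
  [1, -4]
e^{tA} =
  [3*t*exp(-t) + exp(-t), -9*t*exp(-t)]
  [t*exp(-t), -3*t*exp(-t) + exp(-t)]

Strategy: write A = P · J · P⁻¹ where J is a Jordan canonical form, so e^{tA} = P · e^{tJ} · P⁻¹, and e^{tJ} can be computed block-by-block.

A has Jordan form
J =
  [-1,  1]
  [ 0, -1]
(up to reordering of blocks).

Per-block formulas:
  For a 2×2 Jordan block J_2(-1): exp(t · J_2(-1)) = e^(-1t)·(I + t·N), where N is the 2×2 nilpotent shift.

After assembling e^{tJ} and conjugating by P, we get:

e^{tA} =
  [3*t*exp(-t) + exp(-t), -9*t*exp(-t)]
  [t*exp(-t), -3*t*exp(-t) + exp(-t)]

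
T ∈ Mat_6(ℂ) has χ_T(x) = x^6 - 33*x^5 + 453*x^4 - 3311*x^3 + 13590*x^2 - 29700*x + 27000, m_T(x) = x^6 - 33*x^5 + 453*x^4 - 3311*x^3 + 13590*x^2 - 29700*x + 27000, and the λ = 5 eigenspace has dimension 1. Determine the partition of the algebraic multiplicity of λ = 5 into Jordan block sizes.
Block sizes for λ = 5: [3]

Step 1 — from the characteristic polynomial, algebraic multiplicity of λ = 5 is 3. From dim ker(T − (5)·I) = 1, there are exactly 1 Jordan blocks for λ = 5.
Step 2 — from the minimal polynomial, the factor (x − 5)^3 tells us the largest block for λ = 5 has size 3.
Step 3 — with total size 3, 1 blocks, and largest block 3, the block sizes (in nonincreasing order) are [3].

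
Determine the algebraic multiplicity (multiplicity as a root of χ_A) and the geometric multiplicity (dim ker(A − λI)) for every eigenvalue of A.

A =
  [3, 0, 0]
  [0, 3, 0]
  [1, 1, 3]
λ = 3: alg = 3, geom = 2

Step 1 — factor the characteristic polynomial to read off the algebraic multiplicities:
  χ_A(x) = (x - 3)^3

Step 2 — compute geometric multiplicities via the rank-nullity identity g(λ) = n − rank(A − λI):
  rank(A − (3)·I) = 1, so dim ker(A − (3)·I) = n − 1 = 2

Summary:
  λ = 3: algebraic multiplicity = 3, geometric multiplicity = 2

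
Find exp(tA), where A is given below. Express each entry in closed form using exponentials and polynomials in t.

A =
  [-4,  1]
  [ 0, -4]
e^{tA} =
  [exp(-4*t), t*exp(-4*t)]
  [0, exp(-4*t)]

Strategy: write A = P · J · P⁻¹ where J is a Jordan canonical form, so e^{tA} = P · e^{tJ} · P⁻¹, and e^{tJ} can be computed block-by-block.

A has Jordan form
J =
  [-4,  1]
  [ 0, -4]
(up to reordering of blocks).

Per-block formulas:
  For a 2×2 Jordan block J_2(-4): exp(t · J_2(-4)) = e^(-4t)·(I + t·N), where N is the 2×2 nilpotent shift.

After assembling e^{tJ} and conjugating by P, we get:

e^{tA} =
  [exp(-4*t), t*exp(-4*t)]
  [0, exp(-4*t)]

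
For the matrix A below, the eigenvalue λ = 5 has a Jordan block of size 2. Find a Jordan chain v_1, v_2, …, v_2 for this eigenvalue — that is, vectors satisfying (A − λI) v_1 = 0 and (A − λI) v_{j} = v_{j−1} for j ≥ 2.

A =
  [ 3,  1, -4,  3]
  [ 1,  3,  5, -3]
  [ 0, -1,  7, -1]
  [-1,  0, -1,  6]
A Jordan chain for λ = 5 of length 2:
v_1 = (1, -2, -1, 0)ᵀ
v_2 = (0, 1, 0, 0)ᵀ

Let N = A − (5)·I. We want v_2 with N^2 v_2 = 0 but N^1 v_2 ≠ 0; then v_{j-1} := N · v_j for j = 2, …, 2.

Pick v_2 = (0, 1, 0, 0)ᵀ.
Then v_1 = N · v_2 = (1, -2, -1, 0)ᵀ.

Sanity check: (A − (5)·I) v_1 = (0, 0, 0, 0)ᵀ = 0. ✓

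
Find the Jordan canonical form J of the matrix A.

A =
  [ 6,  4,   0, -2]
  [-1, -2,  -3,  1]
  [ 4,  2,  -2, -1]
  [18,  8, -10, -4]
J_1(-2) ⊕ J_3(0)

The characteristic polynomial is
  det(x·I − A) = x^4 + 2*x^3 = x^3*(x + 2)

Eigenvalues and multiplicities (the geometric multiplicity of λ is n − rank(A − λI), which equals the number of Jordan blocks for λ):
  λ = -2: algebraic multiplicity = 1, geometric multiplicity = 1
  λ = 0: algebraic multiplicity = 3, geometric multiplicity = 1

Determining the block sizes for each eigenvalue:
  λ = -2: one block (gm = 1), so the single block has size am = 1 → block sizes [1]
  λ = 0: one block (gm = 1), so the single block has size am = 3 → block sizes [3]

Assembling the blocks gives a Jordan form
J =
  [-2, 0, 0, 0]
  [ 0, 0, 1, 0]
  [ 0, 0, 0, 1]
  [ 0, 0, 0, 0]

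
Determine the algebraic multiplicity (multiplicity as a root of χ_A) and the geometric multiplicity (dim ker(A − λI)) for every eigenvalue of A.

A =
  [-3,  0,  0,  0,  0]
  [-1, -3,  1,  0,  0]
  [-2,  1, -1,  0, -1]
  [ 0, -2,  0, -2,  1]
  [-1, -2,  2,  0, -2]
λ = -3: alg = 1, geom = 1; λ = -2: alg = 4, geom = 2

Step 1 — factor the characteristic polynomial to read off the algebraic multiplicities:
  χ_A(x) = (x + 2)^4*(x + 3)

Step 2 — compute geometric multiplicities via the rank-nullity identity g(λ) = n − rank(A − λI):
  rank(A − (-3)·I) = 4, so dim ker(A − (-3)·I) = n − 4 = 1
  rank(A − (-2)·I) = 3, so dim ker(A − (-2)·I) = n − 3 = 2

Summary:
  λ = -3: algebraic multiplicity = 1, geometric multiplicity = 1
  λ = -2: algebraic multiplicity = 4, geometric multiplicity = 2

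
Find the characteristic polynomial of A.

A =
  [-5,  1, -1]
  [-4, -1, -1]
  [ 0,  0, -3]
x^3 + 9*x^2 + 27*x + 27

Expanding det(x·I − A) (e.g. by cofactor expansion or by noting that A is similar to its Jordan form J, which has the same characteristic polynomial as A) gives
  χ_A(x) = x^3 + 9*x^2 + 27*x + 27
which factors as (x + 3)^3. The eigenvalues (with algebraic multiplicities) are λ = -3 with multiplicity 3.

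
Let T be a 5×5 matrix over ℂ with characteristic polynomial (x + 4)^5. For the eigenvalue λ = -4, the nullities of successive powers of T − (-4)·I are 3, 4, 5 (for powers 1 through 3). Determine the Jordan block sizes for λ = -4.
Block sizes for λ = -4: [3, 1, 1]

From the dimensions of kernels of powers, the number of Jordan blocks of size at least j is d_j − d_{j−1} where d_j = dim ker(N^j) (with d_0 = 0). Computing the differences gives [3, 1, 1].
The number of blocks of size exactly k is (#blocks of size ≥ k) − (#blocks of size ≥ k + 1), so the partition is: 2 block(s) of size 1, 1 block(s) of size 3.
In nonincreasing order the block sizes are [3, 1, 1].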